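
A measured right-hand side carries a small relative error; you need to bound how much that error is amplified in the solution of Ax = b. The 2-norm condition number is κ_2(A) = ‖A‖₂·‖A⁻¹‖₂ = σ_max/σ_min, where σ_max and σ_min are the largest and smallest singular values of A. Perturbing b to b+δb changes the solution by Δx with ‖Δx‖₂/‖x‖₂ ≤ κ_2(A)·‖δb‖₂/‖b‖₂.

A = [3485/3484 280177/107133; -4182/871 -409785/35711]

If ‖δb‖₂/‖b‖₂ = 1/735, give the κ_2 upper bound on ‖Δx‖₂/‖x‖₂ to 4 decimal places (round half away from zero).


form AᵀA = [291971209/12138256 525391885/9103692; 525391885/9103692 945754234/6827769] with trace 105087625/646416 and determinant 83521/71824
λ_max, λ_min = (105087625/646416 ± √11041465312954129/417853645056)/2 = 2601/16, 289/40401
σ_max=√(2601/16)=(51/4), σ_min=√(289/40401)=(17/201) → κ = 150.7500
worst-case relative error ≤ 150.7500 × 1/735 = 0.2051

0.2051


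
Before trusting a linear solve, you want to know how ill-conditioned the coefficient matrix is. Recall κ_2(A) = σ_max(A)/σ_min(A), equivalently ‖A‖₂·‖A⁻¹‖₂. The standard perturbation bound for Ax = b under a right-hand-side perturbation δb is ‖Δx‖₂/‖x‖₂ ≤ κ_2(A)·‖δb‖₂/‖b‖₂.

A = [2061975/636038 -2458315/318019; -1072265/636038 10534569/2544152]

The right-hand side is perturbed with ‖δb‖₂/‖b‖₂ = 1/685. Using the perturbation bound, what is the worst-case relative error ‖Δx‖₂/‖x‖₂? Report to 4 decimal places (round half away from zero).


0.3361

AᵀA = [9345143825/699903698 -179403883065/5599229584; -179403883065/5599229584 1722315408049/22396918336]; tr = 11960710121/132526144, det = 81450625/530104576
solving λ² − 11960710121/132526144·λ + 81450625/530104576 = 0 gives λ = 361/4, 225625/132526144
κ_2(A) = √(λ_max/λ_min) = √((361/4) / (225625/132526144)) = 230.2400
κ_2(A)·‖δb‖/‖b‖ = 0.3361


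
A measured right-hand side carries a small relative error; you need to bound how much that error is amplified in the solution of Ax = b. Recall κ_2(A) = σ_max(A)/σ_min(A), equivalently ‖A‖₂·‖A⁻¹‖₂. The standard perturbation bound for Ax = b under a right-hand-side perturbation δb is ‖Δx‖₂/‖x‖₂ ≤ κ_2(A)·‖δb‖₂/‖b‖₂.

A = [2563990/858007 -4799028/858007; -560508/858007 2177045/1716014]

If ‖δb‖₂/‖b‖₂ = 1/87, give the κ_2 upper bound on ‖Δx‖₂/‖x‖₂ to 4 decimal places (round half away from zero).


3.5374

AᵀA = [4097688244/437939329 -7682799150/437939329; -7682799150/437939329 57621775081/1751757316]; tr = 256098713/6061444, det = 28561/1515361
eigenvalues of AᵀA: λ = (tr ± √(tr²−4·det))/2 = 169/4, 676/1515361
κ = σ_max/σ_min = (13/2)/(26/1231) = 307.7500
worst-case relative error ≤ 307.7500 × 1/87 = 3.5374


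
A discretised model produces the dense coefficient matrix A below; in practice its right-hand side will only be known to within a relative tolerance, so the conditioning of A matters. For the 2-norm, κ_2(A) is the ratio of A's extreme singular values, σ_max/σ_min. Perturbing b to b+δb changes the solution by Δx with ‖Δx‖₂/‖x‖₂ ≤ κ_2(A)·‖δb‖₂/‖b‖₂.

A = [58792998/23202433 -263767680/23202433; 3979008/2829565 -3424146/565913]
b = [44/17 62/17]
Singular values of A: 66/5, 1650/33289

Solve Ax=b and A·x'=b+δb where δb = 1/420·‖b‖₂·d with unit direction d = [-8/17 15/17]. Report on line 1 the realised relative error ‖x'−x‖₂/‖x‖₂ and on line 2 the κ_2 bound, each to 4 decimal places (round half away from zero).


0.0053
0.6341

from the listed singular values, σ₁ = 66/5, σ_n = 1650/33289
κ = σ_max/σ_min = (66/5)/(1650/33289) = 266.3120
κ_2(A)·‖δb‖/‖b‖ = 0.6341
solve Ax = b  →  x = [39.4327 8.5617]
2-norm of b is 4.4721; of x, 40.3514
with δb = [-0.0050 0.0094], A·Δx = δb → ‖Δx‖ = 0.2148
dividing the unrounded norms, ‖Δx‖/‖x‖ = 0.0053
so the bound overstates the realised error by a factor of ≈ 119.1017 (computed from the unrounded values)


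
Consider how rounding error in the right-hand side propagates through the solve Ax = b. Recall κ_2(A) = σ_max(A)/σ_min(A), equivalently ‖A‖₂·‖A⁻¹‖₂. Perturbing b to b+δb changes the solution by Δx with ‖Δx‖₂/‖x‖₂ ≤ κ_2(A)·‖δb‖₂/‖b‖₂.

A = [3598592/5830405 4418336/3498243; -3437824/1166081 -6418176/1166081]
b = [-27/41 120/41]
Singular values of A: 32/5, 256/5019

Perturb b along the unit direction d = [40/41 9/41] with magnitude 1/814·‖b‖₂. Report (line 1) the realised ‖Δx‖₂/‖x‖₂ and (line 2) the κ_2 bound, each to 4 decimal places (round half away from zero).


0.1541
0.1541

from the listed singular values, σ₁ = 32/5, σ_n = 256/5019
κ_2(A) = (32/5) / (256/5019) = 125.4750
worst-case relative error ≤ 125.4750 × 1/814 = 0.1541
solve Ax = b  →  x = [-0.2206 -0.4136]
‖b‖₂ = 3.0000 and ‖x‖₂ = 0.4688
re-solving with b+δb shifts x by Δx of norm 0.0723
relative error = 0.1541
so the bound is sharp here: realised error equals the bound


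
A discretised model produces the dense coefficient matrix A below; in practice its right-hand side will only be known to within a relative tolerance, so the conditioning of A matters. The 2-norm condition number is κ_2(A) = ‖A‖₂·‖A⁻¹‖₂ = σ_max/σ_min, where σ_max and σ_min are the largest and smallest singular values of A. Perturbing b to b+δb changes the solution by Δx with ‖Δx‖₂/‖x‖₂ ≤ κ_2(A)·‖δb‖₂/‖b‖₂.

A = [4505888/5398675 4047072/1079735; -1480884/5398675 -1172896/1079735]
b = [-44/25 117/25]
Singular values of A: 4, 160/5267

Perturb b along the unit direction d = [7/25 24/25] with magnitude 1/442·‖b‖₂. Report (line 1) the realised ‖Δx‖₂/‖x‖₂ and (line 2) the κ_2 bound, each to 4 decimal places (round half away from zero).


from the listed singular values, σ₁ = 4, σ_n = 160/5267
κ_2(A) = 4 / (160/5267) = 131.6750
worst-case relative error ≤ 131.6750 × 1/442 = 0.2979
solve Ax = b  →  x = [-128.6280 28.1726]
2-norm of b is 5.0000; of x, 131.6771
with δb = [0.0032 0.0109], A·Δx = δb → ‖Δx‖ = 0.3724
realised ‖Δx‖/‖x‖ = 0.0028
so the bound overstates the realised error by a factor of ≈ 105.3417 (computed from the unrounded values)

0.0028
0.2979


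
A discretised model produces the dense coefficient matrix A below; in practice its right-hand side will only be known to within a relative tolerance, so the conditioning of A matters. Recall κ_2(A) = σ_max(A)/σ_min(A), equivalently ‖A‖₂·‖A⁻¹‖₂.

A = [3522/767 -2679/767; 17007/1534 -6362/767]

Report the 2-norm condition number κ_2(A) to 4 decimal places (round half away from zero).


M = AᵀA = [2005065/13924 -375945/3481; -375945/3481 281965/3481]. tr(M)=3132925/13924, det(M)=5625/13924
λ_max, λ_min = (3132925/13924 ± √9814905765625/193877776)/2 = 225, 25/13924
so κ_2 = √(225 / (25/13924)) = 354.0000

354.0000


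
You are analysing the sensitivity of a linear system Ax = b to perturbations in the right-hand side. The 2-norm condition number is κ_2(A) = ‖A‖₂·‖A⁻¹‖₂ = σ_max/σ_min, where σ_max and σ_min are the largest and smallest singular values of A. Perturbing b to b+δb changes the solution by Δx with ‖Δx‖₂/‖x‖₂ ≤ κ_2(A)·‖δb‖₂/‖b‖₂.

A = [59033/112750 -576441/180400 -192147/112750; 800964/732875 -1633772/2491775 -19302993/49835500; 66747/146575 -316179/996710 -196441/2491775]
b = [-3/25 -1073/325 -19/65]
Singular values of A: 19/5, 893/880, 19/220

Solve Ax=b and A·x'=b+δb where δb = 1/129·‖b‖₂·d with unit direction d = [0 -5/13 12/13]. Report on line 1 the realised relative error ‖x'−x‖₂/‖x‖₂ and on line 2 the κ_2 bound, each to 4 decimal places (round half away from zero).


σ_max = 19/5, σ_min = 19/220
κ = σ_max/σ_min = (19/5)/(19/220) = 44.0000
κ_2(A)·‖δb‖/‖b‖ = 0.3411
solve Ax = b  →  x = [-2.9420 -5.7950 10.0321]
2-norm of b is 3.3166; of x, 11.9533
Δx = A⁻¹·δb where δb = 1/129·3.3166·d; ‖Δx‖ = 0.2977
dividing the unrounded norms, ‖Δx‖/‖x‖ = 0.0249
tightness: 0.0249 against a bound of 0.3411 (unrounded ratio ≈ 0.0730)

0.0249
0.3411


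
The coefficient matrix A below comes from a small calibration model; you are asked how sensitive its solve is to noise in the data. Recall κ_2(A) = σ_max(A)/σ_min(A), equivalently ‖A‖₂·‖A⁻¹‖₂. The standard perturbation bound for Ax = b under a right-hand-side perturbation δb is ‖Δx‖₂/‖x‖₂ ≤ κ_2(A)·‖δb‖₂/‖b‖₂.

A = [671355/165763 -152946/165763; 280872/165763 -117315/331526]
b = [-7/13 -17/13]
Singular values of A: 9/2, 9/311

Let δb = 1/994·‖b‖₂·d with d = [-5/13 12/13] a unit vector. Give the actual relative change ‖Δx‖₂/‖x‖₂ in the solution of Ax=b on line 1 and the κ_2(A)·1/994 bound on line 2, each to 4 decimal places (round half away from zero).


from the listed singular values, σ₁ = 9/2, σ_n = 9/311
κ = σ_max/σ_min = (9/2)/(9/311) = 155.5000
bound on ‖Δx‖/‖x‖: κ·ε = 155.5000·1/994 = 0.1564
solve Ax = b  →  x = [-7.8022 -33.6640]
‖b‖ = 1.4142, ‖x‖ = 34.5563
δb = ε·‖b‖·d = [-0.0005 0.0013]; solving A·Δx = δb gives ‖Δx‖ = 0.0492
relative error = 0.0014
so the bound overstates the realised error by a factor of ≈ 109.9574 (computed from the unrounded values)

0.0014
0.1564


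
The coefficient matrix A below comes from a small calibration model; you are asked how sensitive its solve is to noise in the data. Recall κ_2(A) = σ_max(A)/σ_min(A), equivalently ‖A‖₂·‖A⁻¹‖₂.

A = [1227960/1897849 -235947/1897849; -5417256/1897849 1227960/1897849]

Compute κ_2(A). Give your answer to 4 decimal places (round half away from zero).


141.1250

M = AᵀA = [18354877056/2142671521 -4129629480/2142671521; -4129629480/2142671521 930134889/2142671521]. tr(M)=11472345/1274641, det(M)=5184/1274641
solving λ² − 11472345/1274641·λ + 5184/1274641 = 0 gives λ = 9, 576/1274641
κ_2(A) = √(λ_max/λ_min) = √(9 / (576/1274641)) = 141.1250


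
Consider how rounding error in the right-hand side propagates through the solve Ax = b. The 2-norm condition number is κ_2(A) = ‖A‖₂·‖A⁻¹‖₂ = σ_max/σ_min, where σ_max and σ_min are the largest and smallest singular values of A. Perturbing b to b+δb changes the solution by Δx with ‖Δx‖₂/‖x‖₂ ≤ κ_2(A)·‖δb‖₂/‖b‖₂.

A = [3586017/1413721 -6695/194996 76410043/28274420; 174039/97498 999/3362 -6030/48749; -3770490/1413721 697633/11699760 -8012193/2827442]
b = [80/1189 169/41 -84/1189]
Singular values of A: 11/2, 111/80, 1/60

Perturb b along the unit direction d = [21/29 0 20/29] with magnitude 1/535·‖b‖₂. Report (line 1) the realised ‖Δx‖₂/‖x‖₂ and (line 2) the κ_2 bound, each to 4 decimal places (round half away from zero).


0.1601
0.6168

largest singular value 11/2, smallest 1/60
condition number: (11/2) ÷ (1/60) = 330.0000
bound on ‖Δx‖/‖x‖: κ·ε = 330.0000·1/535 = 0.6168
solve Ax = b  →  x = [2.0714 0.6328 -1.9113]
‖b‖₂ = 4.1231 and ‖x‖₂ = 2.8886
with δb = [0.0056 0.0000 0.0053], A·Δx = δb → ‖Δx‖ = 0.4624
realised ‖Δx‖/‖x‖ = 0.1601
realised/bound (from unrounded values) ≈ 0.2595


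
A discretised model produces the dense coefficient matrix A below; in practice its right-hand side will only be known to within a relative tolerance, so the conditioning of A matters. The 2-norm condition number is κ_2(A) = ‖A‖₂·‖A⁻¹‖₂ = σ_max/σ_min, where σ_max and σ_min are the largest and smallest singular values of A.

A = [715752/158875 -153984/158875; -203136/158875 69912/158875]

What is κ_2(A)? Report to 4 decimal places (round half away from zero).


31.0000

form AᵀA = [885704256/40386025 -7962624/1615441; -7962624/1615441 45758016/40386025] with trace 554112/24025 and determinant 331776/600625
solving λ² − 554112/24025·λ + 331776/600625 = 0 gives λ = 576/25, 576/24025
σ_max=√(576/25)=(24/5), σ_min=√(576/24025)=(24/155) → κ = 31.0000


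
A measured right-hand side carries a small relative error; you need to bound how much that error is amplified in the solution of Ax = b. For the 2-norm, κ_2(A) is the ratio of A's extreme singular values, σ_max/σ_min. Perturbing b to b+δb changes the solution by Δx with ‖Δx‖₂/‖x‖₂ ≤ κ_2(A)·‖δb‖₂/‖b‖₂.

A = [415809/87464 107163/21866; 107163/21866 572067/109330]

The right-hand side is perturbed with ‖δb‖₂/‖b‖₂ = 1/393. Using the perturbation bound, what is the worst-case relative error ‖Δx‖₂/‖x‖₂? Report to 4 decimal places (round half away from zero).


AᵀA = [424066185/9096256 556497459/11370320; 556497459/11370320 365254677/7106450]; tr = 26503929/270400, det = 793881/1081600
char-poly roots: 9801/100 and 81/10816
so κ_2 = √((9801/100) / (81/10816)) = 114.4000
κ_2(A)·‖δb‖/‖b‖ = 0.2911

0.2911


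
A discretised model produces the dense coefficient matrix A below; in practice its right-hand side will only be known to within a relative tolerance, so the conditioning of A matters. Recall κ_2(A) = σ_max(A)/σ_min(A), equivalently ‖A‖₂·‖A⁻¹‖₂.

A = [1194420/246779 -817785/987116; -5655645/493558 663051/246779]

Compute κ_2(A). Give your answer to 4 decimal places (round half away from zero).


46.3000

M = AᵀA = [223034774625/1441417156 -25079115105/720708578; -25079115105/720708578 45579635289/5765668624]. tr(M)=557833869/3429904, det(M)=169130025/13719616
λ_max, λ_min = (557833869/3429904 ± √310598525654241561/11764241449216)/2 = 2601/16, 65025/857476
σ_max=√(2601/16)=(51/4), σ_min=√(65025/857476)=(255/926) → κ = 46.3000


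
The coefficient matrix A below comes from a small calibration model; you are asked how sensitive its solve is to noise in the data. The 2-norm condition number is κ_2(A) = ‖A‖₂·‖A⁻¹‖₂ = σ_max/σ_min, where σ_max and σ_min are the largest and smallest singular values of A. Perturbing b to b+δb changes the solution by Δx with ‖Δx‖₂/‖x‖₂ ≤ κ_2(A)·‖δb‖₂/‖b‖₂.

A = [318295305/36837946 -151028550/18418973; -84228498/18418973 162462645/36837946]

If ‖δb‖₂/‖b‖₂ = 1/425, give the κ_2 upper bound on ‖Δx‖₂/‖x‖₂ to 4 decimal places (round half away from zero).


M = AᵀA = [15474246591861/161917941236 -3684265777080/40479485309; -3684265777080/40479485309 14035628526525/161917941236]. tr(M)=508790950317/2791688642, det(M)=8303765625/22333509136
eigenvalues of AᵀA: λ = (tr ± √(tr²−4·det))/2 = 729/4, 11390625/5583377284
κ = σ_max/σ_min = (27/2)/(3375/74722) = 298.8880
perturbation bound = 298.8880·1/425 = 0.7033

0.7033


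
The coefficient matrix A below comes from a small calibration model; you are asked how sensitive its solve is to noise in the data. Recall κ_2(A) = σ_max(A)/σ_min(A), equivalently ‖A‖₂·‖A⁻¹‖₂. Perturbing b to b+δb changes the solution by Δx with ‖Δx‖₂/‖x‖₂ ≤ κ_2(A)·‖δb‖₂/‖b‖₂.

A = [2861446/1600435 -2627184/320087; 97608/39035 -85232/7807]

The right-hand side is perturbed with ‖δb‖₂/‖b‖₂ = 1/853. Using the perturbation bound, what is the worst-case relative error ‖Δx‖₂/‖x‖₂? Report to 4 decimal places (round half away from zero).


AᵀA = [968132037124/102455687569 -4300466113440/102455687569; -4300466113440/102455687569 19113709888000/102455687569]; tr = 11946366404/60949249, det = 61465600/60949249
char-poly roots: 196 and 313600/60949249
so κ_2 = √(196 / (313600/60949249)) = 195.1750
perturbation bound = 195.1750·1/853 = 0.2288

0.2288


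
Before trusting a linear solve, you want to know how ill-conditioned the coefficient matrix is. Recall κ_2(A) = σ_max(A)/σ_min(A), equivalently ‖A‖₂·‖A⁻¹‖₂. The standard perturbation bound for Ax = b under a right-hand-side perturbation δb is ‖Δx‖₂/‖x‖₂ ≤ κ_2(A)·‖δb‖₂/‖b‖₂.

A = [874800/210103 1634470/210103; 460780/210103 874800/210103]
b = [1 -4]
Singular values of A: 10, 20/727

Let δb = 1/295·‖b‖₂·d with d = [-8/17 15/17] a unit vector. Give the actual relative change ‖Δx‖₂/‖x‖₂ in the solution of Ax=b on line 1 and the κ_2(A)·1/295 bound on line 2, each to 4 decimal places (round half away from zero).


0.0035
1.2322

from the listed singular values, σ₁ = 10, σ_n = 20/727
κ_2(A) = 10 / (20/727) = 363.5000
κ_2(A)·‖δb‖/‖b‖ = 1.2322
solve Ax = b  →  x = [128.2471 -68.5118]
2-norm of b is 4.1231; of x, 145.4000
Δx = A⁻¹·δb where δb = 1/295·4.1231·d; ‖Δx‖ = 0.5081
relative error = 0.0035
so the bound overstates the realised error by a factor of ≈ 352.6469 (computed from the unrounded values)


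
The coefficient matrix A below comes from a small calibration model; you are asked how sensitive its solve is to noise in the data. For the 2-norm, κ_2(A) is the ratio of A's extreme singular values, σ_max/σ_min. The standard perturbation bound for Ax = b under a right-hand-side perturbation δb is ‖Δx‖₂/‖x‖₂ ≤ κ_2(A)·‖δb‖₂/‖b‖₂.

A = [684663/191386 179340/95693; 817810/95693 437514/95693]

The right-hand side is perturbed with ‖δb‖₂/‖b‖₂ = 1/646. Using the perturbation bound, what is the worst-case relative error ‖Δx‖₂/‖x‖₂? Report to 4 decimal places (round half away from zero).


0.5027

M = AᵀA = [18603646201/216737284 2480455950/54184321; 2480455950/54184321 1322966484/54184321]. tr(M)=82683433/749956, det(M)=21609/187489
solving λ² − 82683433/749956·λ + 21609/187489 = 0 gives λ = 441/4, 196/187489
κ = σ_max/σ_min = (21/2)/(14/433) = 324.7500
worst-case relative error ≤ 324.7500 × 1/646 = 0.5027


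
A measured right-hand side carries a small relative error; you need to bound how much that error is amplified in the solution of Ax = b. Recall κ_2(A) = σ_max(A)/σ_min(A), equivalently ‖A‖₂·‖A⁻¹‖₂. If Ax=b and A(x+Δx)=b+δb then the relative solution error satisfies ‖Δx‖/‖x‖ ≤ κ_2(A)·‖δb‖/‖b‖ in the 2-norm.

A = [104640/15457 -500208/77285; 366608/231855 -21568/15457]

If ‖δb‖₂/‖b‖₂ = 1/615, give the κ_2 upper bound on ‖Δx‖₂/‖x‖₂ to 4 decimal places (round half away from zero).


0.1902

AᵀA = [53294336/1102725 -3383296/73515; -3383296/73515 5371136/122525]; tr = 700928/7605, det = 65536/105625
char-poly roots: 2304/25 and 256/38025
κ_2(A) = √(λ_max/λ_min) = √((2304/25) / (256/38025)) = 117.0000
κ_2(A)·‖δb‖/‖b‖ = 0.1902


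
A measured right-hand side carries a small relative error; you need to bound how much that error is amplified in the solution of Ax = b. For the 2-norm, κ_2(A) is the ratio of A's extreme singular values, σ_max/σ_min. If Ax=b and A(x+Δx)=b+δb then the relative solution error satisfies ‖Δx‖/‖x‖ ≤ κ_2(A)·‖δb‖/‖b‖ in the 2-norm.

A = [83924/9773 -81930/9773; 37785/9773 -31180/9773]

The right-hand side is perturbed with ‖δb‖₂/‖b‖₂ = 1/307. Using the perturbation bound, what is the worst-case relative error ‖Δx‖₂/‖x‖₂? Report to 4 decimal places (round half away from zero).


0.1098

M = AᵀA = [8470944001/95511529 -8054029620/95511529; -8054029620/95511529 7684717300/95511529]. tr(M)=19210061/113569, det(M)=2856100/113569
solving λ² − 19210061/113569·λ + 2856100/113569 = 0 gives λ = 169, 16900/113569
σ_max=√169=13, σ_min=√(16900/113569)=(130/337) → κ = 33.7000
worst-case relative error ≤ 33.7000 × 1/307 = 0.1098


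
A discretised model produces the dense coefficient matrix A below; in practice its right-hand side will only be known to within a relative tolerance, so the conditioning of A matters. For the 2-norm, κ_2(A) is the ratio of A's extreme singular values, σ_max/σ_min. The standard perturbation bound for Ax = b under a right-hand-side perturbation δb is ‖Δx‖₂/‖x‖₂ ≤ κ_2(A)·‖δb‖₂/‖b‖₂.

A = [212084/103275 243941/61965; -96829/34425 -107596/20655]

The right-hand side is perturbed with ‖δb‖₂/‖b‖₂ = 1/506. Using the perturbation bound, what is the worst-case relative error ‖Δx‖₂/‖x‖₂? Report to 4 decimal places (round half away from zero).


0.2881

M = AᵀA = [5174492809/426629025 5820068032/255977415; 5820068032/255977415 6547972177/153586449]. tr(M)=727576954/13286025, det(M)=1874161/13286025
char-poly roots: 1369/25 and 1369/531441
κ_2(A) = √(λ_max/λ_min) = √((1369/25) / (1369/531441)) = 145.8000
perturbation bound = 145.8000·1/506 = 0.2881


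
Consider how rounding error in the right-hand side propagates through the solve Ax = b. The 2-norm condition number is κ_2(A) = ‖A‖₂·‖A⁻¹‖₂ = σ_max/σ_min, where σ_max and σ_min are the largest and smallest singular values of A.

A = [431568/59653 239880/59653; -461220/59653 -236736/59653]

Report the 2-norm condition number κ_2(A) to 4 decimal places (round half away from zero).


60.5000

form AᵀA = [27906192/248897 14878080/248897; 14878080/248897 7944768/248897] with trace 2108880/14641 and determinant 82944/14641
char-poly roots: 144 and 576/14641
κ = σ_max/σ_min = 12/(24/121) = 60.5000


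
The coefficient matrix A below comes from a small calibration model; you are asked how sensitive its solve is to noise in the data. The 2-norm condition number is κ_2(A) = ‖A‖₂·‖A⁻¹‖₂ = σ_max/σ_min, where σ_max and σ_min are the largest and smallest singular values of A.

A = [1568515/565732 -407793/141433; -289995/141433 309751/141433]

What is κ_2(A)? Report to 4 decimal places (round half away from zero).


156.0640

AᵀA = [131234238125/11036299856 -34446013875/2759074964; -34446013875/2759074964 9042786650/689768741]; tr = 9514442225/380562064, det = 9765625/380562064
λ_max, λ_min = (9514442225/380562064 ± √90509745147237950625/144827484555940096)/2 = 25, 390625/380562064
κ = σ_max/σ_min = 5/(625/19508) = 156.0640


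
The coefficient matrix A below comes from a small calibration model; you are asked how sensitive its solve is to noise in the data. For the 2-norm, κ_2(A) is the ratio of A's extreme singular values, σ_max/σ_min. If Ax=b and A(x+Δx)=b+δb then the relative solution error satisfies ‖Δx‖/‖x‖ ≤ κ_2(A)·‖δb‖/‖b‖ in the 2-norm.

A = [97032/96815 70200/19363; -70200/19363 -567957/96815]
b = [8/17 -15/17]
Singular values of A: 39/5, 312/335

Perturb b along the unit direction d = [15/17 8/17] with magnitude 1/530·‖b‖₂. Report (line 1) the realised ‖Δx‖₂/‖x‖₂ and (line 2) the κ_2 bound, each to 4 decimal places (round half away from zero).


largest singular value 39/5, smallest 312/335
κ_2(A) = (39/5) / (312/335) = 8.3750
worst-case relative error ≤ 8.3750 × 1/530 = 0.0158
solve Ax = b  →  x = [0.0603 0.1131]
2-norm of b is 1.0000; of x, 0.1282
δb = ε·‖b‖·d = [0.0017 0.0009]; solving A·Δx = δb gives ‖Δx‖ = 0.0020
realised ‖Δx‖/‖x‖ = 0.0158
tightness: 0.0158 against a bound of 0.0158; the bound is attained (ratio 1)

0.0158
0.0158


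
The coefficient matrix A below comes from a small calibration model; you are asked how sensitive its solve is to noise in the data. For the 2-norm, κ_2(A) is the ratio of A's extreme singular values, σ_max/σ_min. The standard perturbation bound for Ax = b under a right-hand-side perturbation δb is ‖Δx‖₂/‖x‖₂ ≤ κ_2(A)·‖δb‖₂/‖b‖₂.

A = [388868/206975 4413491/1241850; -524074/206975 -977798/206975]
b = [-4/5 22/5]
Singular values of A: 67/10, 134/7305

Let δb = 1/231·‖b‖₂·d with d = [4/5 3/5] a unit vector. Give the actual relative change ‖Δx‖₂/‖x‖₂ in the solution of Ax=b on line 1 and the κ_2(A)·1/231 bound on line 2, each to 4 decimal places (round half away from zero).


0.0097
1.5812

from the listed singular values, σ₁ = 67/10, σ_n = 134/7305
condition number: (67/10) ÷ (134/7305) = 365.2500
bound on ‖Δx‖/‖x‖: κ·ε = 365.2500·1/231 = 1.5812
solve Ax = b  →  x = [-96.4838 50.7814]
‖b‖ = 4.4721, ‖x‖ = 109.0315
Δx = A⁻¹·δb where δb = 1/231·4.4721·d; ‖Δx‖ = 1.0554
realised ‖Δx‖/‖x‖ = 0.0097
tightness: 0.0097 against a bound of 1.5812 (unrounded ratio ≈ 0.0061)


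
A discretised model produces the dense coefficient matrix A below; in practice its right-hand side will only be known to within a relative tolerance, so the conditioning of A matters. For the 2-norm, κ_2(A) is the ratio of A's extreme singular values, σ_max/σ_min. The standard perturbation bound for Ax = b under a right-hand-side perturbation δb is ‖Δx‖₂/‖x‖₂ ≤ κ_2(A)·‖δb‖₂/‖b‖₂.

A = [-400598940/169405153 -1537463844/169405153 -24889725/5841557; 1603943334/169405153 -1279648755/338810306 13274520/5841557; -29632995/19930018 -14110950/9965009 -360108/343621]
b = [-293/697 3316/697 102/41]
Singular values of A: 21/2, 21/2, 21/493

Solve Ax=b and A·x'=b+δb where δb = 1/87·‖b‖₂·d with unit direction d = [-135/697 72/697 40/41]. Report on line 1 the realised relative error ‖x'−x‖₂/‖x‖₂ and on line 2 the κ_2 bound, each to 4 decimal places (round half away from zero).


σ_max = 21/2, σ_min = 21/493
condition number: (21/2) ÷ (21/493) = 246.5000
κ_2(A)·‖δb‖/‖b‖ = 2.8333
solve Ax = b  →  x = [-23.6156 -23.0171 62.2325]
2-norm of b is 5.3852; of x, 70.4299
δb = ε·‖b‖·d = [-0.0120 0.0064 0.0604]; solving A·Δx = δb gives ‖Δx‖ = 1.4531
dividing the unrounded norms, ‖Δx‖/‖x‖ = 0.0206
so the bound overstates the realised error by a factor of ≈ 137.3242 (computed from the unrounded values)

0.0206
2.8333


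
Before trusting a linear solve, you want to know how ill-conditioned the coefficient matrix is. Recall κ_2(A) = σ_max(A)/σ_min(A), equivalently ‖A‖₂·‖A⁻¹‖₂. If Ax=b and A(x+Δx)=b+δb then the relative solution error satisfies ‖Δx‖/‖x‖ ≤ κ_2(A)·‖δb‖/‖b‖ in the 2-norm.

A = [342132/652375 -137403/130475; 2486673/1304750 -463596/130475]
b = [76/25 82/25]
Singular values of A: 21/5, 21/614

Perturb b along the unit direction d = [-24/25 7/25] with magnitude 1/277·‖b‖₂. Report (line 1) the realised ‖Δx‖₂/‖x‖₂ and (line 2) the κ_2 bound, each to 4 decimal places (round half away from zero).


0.0081
0.4433

largest singular value 21/5, smallest 21/614
κ = σ_max/σ_min = (21/5)/(21/614) = 122.8000
κ_2(A)·‖δb‖/‖b‖ = 0.4433
solve Ax = b  →  x = [-51.1485 -28.3585]
‖b‖₂ = 4.4721 and ‖x‖₂ = 58.4839
δb = ε·‖b‖·d = [-0.0155 0.0045]; solving A·Δx = δb gives ‖Δx‖ = 0.4720
relative error = 0.0081
tightness: 0.0081 against a bound of 0.4433 (unrounded ratio ≈ 0.0182)


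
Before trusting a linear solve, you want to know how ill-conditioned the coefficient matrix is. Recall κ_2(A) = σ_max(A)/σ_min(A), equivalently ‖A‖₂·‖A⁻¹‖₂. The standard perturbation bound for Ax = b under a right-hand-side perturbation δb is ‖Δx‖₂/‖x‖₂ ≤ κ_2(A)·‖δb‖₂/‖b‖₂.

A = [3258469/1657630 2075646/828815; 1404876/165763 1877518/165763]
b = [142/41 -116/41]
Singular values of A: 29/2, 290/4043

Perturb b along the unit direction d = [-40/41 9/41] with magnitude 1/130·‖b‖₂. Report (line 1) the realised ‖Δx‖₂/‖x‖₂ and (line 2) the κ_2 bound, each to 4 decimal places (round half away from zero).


0.0086
1.5550

largest singular value 29/2, smallest 290/4043
κ = σ_max/σ_min = (29/2)/(290/4043) = 202.1500
perturbation bound = 202.1500·1/130 = 1.5550
solve Ax = b  →  x = [44.5297 -33.5697]
‖b‖ = 4.4721, ‖x‖ = 55.7657
re-solving with b+δb shifts x by Δx of norm 0.4796
relative error = 0.0086
realised/bound (from unrounded values) ≈ 0.0055


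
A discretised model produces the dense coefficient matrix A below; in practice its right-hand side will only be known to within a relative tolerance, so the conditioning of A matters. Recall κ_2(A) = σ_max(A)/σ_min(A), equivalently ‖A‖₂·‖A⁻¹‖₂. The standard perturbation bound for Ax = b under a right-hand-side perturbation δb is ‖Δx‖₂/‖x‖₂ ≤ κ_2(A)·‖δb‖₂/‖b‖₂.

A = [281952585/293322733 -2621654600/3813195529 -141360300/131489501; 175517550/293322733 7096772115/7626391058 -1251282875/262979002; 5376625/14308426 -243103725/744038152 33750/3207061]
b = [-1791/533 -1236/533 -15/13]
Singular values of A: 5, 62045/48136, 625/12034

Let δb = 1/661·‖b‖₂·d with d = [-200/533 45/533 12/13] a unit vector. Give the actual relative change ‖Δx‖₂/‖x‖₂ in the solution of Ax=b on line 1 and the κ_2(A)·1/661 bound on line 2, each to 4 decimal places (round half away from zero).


0.0514
0.1456

σ_max = 5, σ_min = 625/12034
κ_2(A) = 5 / (625/12034) = 96.2720
κ_2(A)·‖δb‖/‖b‖ = 0.1456
solve Ax = b  →  x = [-1.7005 1.5946 0.5854]
‖b‖₂ = 4.2426 and ‖x‖₂ = 2.4036
δb = ε·‖b‖·d = [-0.0024 0.0005 0.0059]; solving A·Δx = δb gives ‖Δx‖ = 0.1236
realised ‖Δx‖/‖x‖ = 0.0514
realised/bound (from unrounded values) ≈ 0.3530


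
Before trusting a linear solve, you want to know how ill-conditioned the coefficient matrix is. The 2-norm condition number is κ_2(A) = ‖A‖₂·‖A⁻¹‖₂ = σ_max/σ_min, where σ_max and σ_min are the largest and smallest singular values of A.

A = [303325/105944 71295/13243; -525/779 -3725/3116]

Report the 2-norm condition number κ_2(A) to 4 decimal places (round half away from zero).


190.0000

M = AᵀA = [57765625/6677056 13537125/834632; 13537125/834632 50766025/1669264]. tr(M)=902525/23104, det(M)=15625/369664
char-poly roots: 625/16 and 25/23104
σ_max=√(625/16)=(25/4), σ_min=√(25/23104)=(5/152) → κ = 190.0000


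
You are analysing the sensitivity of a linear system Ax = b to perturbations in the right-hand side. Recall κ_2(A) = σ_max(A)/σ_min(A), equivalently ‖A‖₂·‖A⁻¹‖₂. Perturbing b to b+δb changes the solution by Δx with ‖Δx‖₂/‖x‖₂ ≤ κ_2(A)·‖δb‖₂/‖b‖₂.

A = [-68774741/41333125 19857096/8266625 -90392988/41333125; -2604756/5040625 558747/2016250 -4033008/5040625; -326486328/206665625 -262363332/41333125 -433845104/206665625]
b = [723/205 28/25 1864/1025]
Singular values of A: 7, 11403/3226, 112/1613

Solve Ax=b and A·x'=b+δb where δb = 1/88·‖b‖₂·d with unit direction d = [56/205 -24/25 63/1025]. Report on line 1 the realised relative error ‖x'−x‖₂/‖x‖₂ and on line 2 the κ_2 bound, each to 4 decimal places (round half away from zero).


σ_max = 7, σ_min = 112/1613
condition number: 7 ÷ (112/1613) = 100.8125
κ_2(A)·‖δb‖/‖b‖ = 1.1456
solve Ax = b  →  x = [-0.6758 0.1797 -0.9011]
2-norm of b is 4.1231; of x, 1.1406
re-solving with b+δb shifts x by Δx of norm 0.6748
realised ‖Δx‖/‖x‖ = 0.5916
realised/bound (from unrounded values) ≈ 0.5164

0.5916
1.1456


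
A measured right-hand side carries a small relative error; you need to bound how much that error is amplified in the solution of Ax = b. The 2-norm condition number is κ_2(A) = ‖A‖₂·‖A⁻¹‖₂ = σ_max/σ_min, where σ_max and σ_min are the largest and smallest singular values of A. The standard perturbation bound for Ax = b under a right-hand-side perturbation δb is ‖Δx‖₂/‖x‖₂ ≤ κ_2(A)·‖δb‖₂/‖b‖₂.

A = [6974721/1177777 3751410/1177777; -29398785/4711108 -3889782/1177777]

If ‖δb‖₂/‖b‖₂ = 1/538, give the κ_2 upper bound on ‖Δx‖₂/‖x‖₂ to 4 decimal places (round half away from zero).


0.5551

AᵀA = [114893774073/1552391312 7659474615/194048914; 7659474615/194048914 2042629992/97024457]; tr = 8680932585/91317136, det = 2313441/22829284
eigenvalues of AᵀA: λ = (tr ± √(tr²−4·det))/2 = 1521/16, 6084/5707321
σ_max=√(1521/16)=(39/4), σ_min=√(6084/5707321)=(78/2389) → κ = 298.6250
bound on ‖Δx‖/‖x‖: κ·ε = 298.6250·1/538 = 0.5551


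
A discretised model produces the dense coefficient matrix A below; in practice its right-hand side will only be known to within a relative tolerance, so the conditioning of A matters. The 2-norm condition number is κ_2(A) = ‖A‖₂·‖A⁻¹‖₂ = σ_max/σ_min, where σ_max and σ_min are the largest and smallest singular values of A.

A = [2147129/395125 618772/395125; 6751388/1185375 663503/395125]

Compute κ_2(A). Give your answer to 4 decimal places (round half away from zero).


327.0000

form AᵀA = [103534728193/1670765625 10065774208/556921875; 10065774208/556921875 978733673/185640625] with trace 35949866/534645 and determinant 2825761/66830625
eigenvalues of AᵀA: λ = (tr ± √(tr²−4·det))/2 = 1681/25, 1681/2673225
so κ_2 = √((1681/25) / (1681/2673225)) = 327.0000


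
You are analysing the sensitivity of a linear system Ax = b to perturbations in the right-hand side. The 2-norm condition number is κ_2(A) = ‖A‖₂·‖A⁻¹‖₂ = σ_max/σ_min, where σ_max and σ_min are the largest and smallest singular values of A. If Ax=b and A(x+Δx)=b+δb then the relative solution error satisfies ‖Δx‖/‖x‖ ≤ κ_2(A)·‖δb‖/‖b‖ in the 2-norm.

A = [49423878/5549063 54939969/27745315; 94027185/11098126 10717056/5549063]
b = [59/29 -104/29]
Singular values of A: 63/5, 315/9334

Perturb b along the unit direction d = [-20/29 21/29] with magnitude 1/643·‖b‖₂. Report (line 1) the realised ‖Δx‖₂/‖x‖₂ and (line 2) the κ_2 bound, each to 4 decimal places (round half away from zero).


σ_max = 63/5, σ_min = 315/9334
κ = σ_max/σ_min = (63/5)/(315/9334) = 373.3600
perturbation bound = 373.3600·1/643 = 0.5807
solve Ax = b  →  x = [25.9407 -115.6535]
‖b‖₂ = 4.1231 and ‖x‖₂ = 118.5270
with δb = [-0.0044 0.0046], A·Δx = δb → ‖Δx‖ = 0.1900
realised ‖Δx‖/‖x‖ = 0.0016
realised/bound (from unrounded values) ≈ 0.0028

0.0016
0.5807


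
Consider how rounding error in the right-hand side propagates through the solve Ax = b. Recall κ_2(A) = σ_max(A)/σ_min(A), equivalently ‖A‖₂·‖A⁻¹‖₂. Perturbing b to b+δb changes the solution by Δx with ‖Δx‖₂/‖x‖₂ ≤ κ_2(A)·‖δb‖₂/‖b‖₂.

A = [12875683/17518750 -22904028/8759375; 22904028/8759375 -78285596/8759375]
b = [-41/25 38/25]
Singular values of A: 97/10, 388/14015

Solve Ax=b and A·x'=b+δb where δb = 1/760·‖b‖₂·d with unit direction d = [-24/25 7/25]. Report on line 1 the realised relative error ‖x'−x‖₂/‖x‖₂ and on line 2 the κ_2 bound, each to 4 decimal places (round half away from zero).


σ_max = 97/10, σ_min = 388/14015
κ = σ_max/σ_min = (97/10)/(388/14015) = 350.3750
bound on ‖Δx‖/‖x‖: κ·ε = 350.3750·1/760 = 0.4610
solve Ax = b  →  x = [69.3814 20.1289]
‖b‖ = 2.2361, ‖x‖ = 72.2423
re-solving with b+δb shifts x by Δx of norm 0.1063
relative error = 0.0015
realised/bound (from unrounded values) ≈ 0.0032

0.0015
0.4610


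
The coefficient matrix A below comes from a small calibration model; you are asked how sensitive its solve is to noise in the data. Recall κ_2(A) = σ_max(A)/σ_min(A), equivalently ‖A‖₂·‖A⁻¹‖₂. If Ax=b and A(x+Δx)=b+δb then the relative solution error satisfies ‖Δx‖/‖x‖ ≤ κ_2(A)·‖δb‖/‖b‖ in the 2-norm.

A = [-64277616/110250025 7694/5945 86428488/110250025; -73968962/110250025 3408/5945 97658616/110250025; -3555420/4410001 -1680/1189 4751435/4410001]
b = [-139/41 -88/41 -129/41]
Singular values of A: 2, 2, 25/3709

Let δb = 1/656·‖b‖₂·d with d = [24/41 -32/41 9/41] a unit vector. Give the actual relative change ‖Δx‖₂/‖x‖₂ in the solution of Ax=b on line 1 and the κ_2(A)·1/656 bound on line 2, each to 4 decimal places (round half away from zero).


σ_max = 2, σ_min = 25/3709
κ_2(A) = 2 / (25/3709) = 296.7200
κ_2(A)·‖δb‖/‖b‖ = 0.4523
solve Ax = b  →  x = [-117.1983 -0.2931 -91.0022]
‖b‖ = 5.0990, ‖x‖ = 148.3811
δb = ε·‖b‖·d = [0.0045 -0.0061 0.0017]; solving A·Δx = δb gives ‖Δx‖ = 1.1532
realised ‖Δx‖/‖x‖ = 0.0078
tightness: 0.0078 against a bound of 0.4523 (unrounded ratio ≈ 0.0172)

0.0078
0.4523


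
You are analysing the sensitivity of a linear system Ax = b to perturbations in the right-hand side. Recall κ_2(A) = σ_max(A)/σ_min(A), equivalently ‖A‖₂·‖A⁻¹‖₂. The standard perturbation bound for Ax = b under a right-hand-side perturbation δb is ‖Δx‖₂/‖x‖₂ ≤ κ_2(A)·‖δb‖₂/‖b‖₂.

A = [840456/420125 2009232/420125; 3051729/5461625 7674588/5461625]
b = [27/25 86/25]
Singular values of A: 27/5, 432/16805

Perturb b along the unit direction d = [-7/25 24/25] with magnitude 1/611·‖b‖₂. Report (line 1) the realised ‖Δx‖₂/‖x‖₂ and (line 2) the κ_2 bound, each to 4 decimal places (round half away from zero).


0.0020
0.3438

largest singular value 27/5, smallest 432/16805
κ_2(A) = (27/5) / (432/16805) = 210.0625
κ_2(A)·‖δb‖/‖b‖ = 0.3438
solve Ax = b  →  x = [-107.5819 45.2270]
2-norm of b is 3.6056; of x, 116.7020
Δx = A⁻¹·δb where δb = 1/611·3.6056·d; ‖Δx‖ = 0.2296
dividing the unrounded norms, ‖Δx‖/‖x‖ = 0.0020
realised/bound (from unrounded values) ≈ 0.0057


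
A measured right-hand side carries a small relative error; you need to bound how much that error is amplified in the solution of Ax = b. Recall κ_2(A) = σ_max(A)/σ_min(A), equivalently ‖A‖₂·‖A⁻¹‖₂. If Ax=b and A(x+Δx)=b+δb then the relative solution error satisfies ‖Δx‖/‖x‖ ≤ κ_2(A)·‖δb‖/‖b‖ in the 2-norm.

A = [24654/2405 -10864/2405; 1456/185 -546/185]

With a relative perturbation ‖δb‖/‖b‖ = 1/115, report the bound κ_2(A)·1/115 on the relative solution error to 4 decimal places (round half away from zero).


0.3217

M = AᵀA = [38643556/231361 -16087680/231361; -16087680/231361 6736324/231361]. tr(M)=268520/1369, det(M)=38416/1369
solving λ² − 268520/1369·λ + 38416/1369 = 0 gives λ = 196, 196/1369
κ_2(A) = √(λ_max/λ_min) = √(196 / (196/1369)) = 37.0000
worst-case relative error ≤ 37.0000 × 1/115 = 0.3217


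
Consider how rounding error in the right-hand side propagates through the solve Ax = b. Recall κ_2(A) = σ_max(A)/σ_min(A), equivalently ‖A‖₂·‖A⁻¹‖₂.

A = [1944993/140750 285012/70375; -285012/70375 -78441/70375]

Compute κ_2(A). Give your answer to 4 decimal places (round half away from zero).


AᵀA = [6572680209/31696900 479247678/7924225; 479247678/7924225 139815729/7924225]; tr = 285277725/1267876, det = 1265625/1267876
solving λ² − 285277725/1267876·λ + 1265625/1267876 = 0 gives λ = 225, 5625/1267876
κ_2(A) = √(λ_max/λ_min) = √(225 / (5625/1267876)) = 225.2000

225.2000


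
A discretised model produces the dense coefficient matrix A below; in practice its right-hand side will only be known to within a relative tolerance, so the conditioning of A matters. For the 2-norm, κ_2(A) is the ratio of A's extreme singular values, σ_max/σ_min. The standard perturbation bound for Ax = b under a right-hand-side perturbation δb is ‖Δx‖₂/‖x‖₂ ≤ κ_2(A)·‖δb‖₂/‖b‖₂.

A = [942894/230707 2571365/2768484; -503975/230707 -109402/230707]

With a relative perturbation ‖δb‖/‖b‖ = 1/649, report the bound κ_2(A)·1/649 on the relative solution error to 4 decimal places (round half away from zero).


form AᵀA = [3955155349/184172041 1779789565/368344082; 1779789565/368344082 28842300409/26520773904] with trace 355969465/15776784 and determinant 130321/15776784
eigenvalues of AᵀA: λ = (tr ± √(tr²−4·det))/2 = 361/16, 361/986049
κ = σ_max/σ_min = (19/4)/(19/993) = 248.2500
bound on ‖Δx‖/‖x‖: κ·ε = 248.2500·1/649 = 0.3825

0.3825


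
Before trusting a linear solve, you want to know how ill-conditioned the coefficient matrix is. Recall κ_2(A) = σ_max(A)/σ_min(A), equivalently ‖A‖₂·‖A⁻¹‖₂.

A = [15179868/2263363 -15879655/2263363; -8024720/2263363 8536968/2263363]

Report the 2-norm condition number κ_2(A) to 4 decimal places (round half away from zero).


286.9375

form AᵀA = [1020154060816/17725993321 -1071134410500/17725993321; -1071134410500/17725993321 1124717181841/17725993321] with trace 2550381977/21077281 and determinant 3748096/21077281
char-poly roots: 121 and 30976/21077281
κ = σ_max/σ_min = 11/(176/4591) = 286.9375
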